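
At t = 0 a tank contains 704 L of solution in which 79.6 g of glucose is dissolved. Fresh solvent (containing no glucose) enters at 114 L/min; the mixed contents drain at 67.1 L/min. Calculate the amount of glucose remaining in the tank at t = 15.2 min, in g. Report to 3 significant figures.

Let m(t) be the amount of glucose. Volume: V(t) = V₀ + (Q_in − Q_out) t = 704 + 46.900 t; V(15.2) = 1416.9 L.
No glucose enters, so dm/dt = −Q_out · (m/V).
dm/m = −Q_out dt/(V₀ + 46.900 t); integrating gives ln(m/m₀) = −(Q_out/(Q_in−Q_out)) ln(V/V₀).
m = m₀ (V₀/V)^(Q_out/(Q_in−Q_out)) = 79.6 × (704/1416.9)^(1.4307) = 29.263 g.

29.3 g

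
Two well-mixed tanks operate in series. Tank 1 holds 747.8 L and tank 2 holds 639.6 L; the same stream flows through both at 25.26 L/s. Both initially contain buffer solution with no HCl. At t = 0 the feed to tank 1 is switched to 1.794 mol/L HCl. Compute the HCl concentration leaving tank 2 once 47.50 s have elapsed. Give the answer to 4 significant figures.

0.9268 mol/L

Each tank obeys Vᵢ dCᵢ/dt = Q(Cᵢ₋₁ − Cᵢ), so τᵢ = Vᵢ/Q.
τ₁ = 747.8/25.26 = 29.6041 s; τ₂ = 639.6/25.26 = 25.3207 s.
Solving the cascade with C₁(0)=C₂(0)=0 gives C₂(t) = C_in[1 − (τ₁ e^(−t/τ₁) − τ₂ e^(−t/τ₂))/(τ₁ − τ₂)].
At t = 47.50: e^(−t/τ₁) = 0.200989, e^(−t/τ₂) = 0.153211.
C₂ = 1.794·[1 − (29.6041·0.200989 − 25.3207·0.153211)/(4.28345)] = 1.794·0.516585 = 0.926754 mol/L.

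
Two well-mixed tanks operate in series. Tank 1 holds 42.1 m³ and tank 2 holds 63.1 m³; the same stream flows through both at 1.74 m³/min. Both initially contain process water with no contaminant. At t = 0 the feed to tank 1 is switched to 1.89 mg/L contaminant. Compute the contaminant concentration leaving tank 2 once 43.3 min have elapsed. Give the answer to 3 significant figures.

0.802 mg/L

Each tank obeys Vᵢ dCᵢ/dt = Q(Cᵢ₋₁ − Cᵢ), so τᵢ = Vᵢ/Q.
τ₁ = 42.1/1.74 = 24.195 min; τ₂ = 63.1/1.74 = 36.264 min.
Tank 1: C₁ = C_in(1 − e^(−t/τ₁)). Tank 2 (τ₁ ≠ τ₂): C₂ = C_in[1 − (τ₁ e^(−t/τ₁) − τ₂ e^(−t/τ₂))/(τ₁ − τ₂)].
At t = 43.3: e^(−t/τ₁) = 0.16703, e^(−t/τ₂) = 0.30300.
C₂ = 1.89·[1 − (24.195·0.16703 − 36.264·0.30300)/(-12.069)] = 1.89·0.42440 = 0.80211 mg/L.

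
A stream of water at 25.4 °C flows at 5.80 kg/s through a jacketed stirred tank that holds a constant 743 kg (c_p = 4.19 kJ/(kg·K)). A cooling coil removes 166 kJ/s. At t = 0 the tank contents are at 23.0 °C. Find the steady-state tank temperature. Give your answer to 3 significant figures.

18.6 °C

Heat balance on the well-mixed liquid: M c_p dT/dt = ṁ c_p (T_in − T) − 166.
At steady state dT/dt = 0 ⇒ T_ss = T_in − Q̇/(ṁ c_p) = 25.4 − 166/(5.80·4.19) = 18.569 °C.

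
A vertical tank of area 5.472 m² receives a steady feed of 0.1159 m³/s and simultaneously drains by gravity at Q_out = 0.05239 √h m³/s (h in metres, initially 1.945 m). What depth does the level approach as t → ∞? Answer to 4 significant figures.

4.894 m

Mass balance (ρ constant): A dh/dt = Q_in − 0.05239 √h. At steady state dh/dt = 0:
Q_in = 0.05239 √h_ss ⇒ √h_ss = 0.1159/0.05239 = 2.21225.
h_ss = 2.21225² = 4.89407 m. (Since h₀ = 1.945 m < h_ss, the level will rise toward this value.)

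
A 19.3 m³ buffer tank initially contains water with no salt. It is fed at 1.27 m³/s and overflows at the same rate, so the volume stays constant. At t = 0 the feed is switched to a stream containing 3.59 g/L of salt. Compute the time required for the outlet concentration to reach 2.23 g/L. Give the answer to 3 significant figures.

14.8 s

Accumulation = in − out for the solute gives V dC/dt = Q(C_in − C), so τ = V/Q = 15.197 s.
C(t) = C_in + (C₀ − C_in) e^(−t/τ). Set C = 2.23 and solve for t:
e^(−t/τ) = (C − C_in)/(C₀ − C_in) = (2.23 − 3.59)/(0 − 3.59) = 0.37883
t = −τ ln(…) = 15.197 × 0.97067 = 14.751 s.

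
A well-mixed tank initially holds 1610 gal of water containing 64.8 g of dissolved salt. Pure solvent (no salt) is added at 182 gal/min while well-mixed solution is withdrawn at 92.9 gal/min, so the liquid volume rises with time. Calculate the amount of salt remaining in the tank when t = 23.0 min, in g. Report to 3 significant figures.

Let m(t) be the amount of salt. Volume: V(t) = V₀ + (Q_in − Q_out) t = 1610 + 89.100 t; V(23.0) = 3659.3 gal.
Species balance (pure solvent in): dm/dt = −Q_out · m/V(t).
dm/m = −Q_out dt/(V₀ + 89.100 t); integrating gives ln(m/m₀) = −(Q_out/(Q_in−Q_out)) ln(V/V₀).
m = m₀ (V₀/V)^(Q_out/(Q_in−Q_out)) = 64.8 × (1610/3659.3)^(1.0426) = 27.529 g.

27.5 g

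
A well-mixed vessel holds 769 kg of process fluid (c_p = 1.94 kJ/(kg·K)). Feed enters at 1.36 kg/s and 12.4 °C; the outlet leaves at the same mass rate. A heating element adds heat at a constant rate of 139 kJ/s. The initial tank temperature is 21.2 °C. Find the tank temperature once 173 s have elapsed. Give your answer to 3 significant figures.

32.8 °C

M c_p dT/dt = ṁ c_p (T_in − T) + Q̇.
Rearrange: dT/dt = (T_ss − T)/τ with τ = M/ṁ = 565.44 s and T_ss = T_in + Q̇/(ṁ c_p) = 65.083 °C.
Integrating: T(t) = T_ss + (T₀ − T_ss) e^(−t/τ).
T(173) = 65.083 + (-43.883)·e^(−173/565.44) = 65.083 + (-43.883)·0.73642 = 32.767 °C.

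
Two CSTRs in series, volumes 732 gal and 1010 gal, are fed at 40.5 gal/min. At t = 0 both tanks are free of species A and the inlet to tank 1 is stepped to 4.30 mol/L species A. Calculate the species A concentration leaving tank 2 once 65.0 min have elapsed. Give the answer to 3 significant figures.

Each tank obeys Vᵢ dCᵢ/dt = Q(Cᵢ₋₁ − Cᵢ), so τᵢ = Vᵢ/Q.
τ₁ = 732/40.5 = 18.074 min; τ₂ = 1010/40.5 = 24.938 min.
Solving the cascade with C₁(0)=C₂(0)=0 gives C₂(t) = C_in[1 − (τ₁ e^(−t/τ₁) − τ₂ e^(−t/τ₂))/(τ₁ − τ₂)].
At t = 65.0: e^(−t/τ₁) = 0.027425, e^(−t/τ₂) = 0.073797.
C₂ = 4.30·[1 − (18.074·0.027425 − 24.938·0.073797)/(-6.8642)] = 4.30·0.80410 = 3.4576 mol/L.

3.46 mol/L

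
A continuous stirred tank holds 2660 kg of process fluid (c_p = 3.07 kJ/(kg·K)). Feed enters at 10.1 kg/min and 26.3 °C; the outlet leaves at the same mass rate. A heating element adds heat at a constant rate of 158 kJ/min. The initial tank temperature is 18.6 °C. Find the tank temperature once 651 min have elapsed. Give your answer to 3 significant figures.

M c_p dT/dt = ṁ c_p (T_in − T) + Q̇.
τ = M/ṁ = 263.37 min; T_ss = T_in + Q̇/(ṁ c_p) = 26.3 + 158/(10.1·3.07) = 31.396 °C.
Solution: T(t) = T_ss + (T₀ − T_ss) e^(−t/τ).
T(651) = 31.396 + (-12.796)·e^(−651/263.37) = 31.396 + (-12.796)·0.084429 = 30.315 °C.

30.3 °C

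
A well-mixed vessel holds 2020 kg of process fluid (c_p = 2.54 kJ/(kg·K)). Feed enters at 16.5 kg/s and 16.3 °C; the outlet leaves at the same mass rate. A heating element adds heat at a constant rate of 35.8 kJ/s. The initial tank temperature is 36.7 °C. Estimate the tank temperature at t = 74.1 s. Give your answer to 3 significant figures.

27.8 °C

M c_p dT/dt = ṁ c_p (T_in − T) + Q̇.
τ = M/ṁ = 122.42 s; T_ss = T_in + Q̇/(ṁ c_p) = 16.3 + 35.8/(16.5·2.54) = 17.154 °C.
This is linear first-order; T(t) = T_ss + (T₀ − T_ss) e^(−t/τ).
T(74.1) = 17.154 + (19.546)·e^(−74.1/122.42) = 17.154 + (19.546)·0.54593 = 27.825 °C.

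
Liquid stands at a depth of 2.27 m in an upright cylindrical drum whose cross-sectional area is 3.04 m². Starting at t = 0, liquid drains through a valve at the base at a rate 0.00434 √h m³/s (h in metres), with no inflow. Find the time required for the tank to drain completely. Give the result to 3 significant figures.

A dh/dt = −Q_out = −0.00434 √h.
∫ h^(−1/2) dh = −(0.00434/A) ∫ dt, giving 2√h = 2√h₀ − (0.00434/A) t.
Set h = 0: 2√h₀ = (0.00434/A) t_empty ⇒ t_empty = 2A√h₀/0.00434.
t_empty = 2·3.04·√2.27/0.00434 = 6.0800·1.5067/0.00434 = 2110.7 s.

2110 s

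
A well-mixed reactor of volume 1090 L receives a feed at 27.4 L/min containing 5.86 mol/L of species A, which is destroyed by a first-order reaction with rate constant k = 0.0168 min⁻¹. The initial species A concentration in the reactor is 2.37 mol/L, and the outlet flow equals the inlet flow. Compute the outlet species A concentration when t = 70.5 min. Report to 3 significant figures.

Species balance: V dC/dt = Q C_in − Q C − k V C.
This is linear with rate a = Q/V + k = 0.041938 min⁻¹.
C_ss = Q C_in/(Q + kV) = 3.5125 mol/L; C(t) = C_ss + (C₀ − C_ss) e^(−a t).
C(70.5) = 3.5125 + (-1.1425)·e^(−0.041938·70.5) = 3.5125 + (-1.1425)·0.051995 = 3.4531 mol/L.

3.45 mol/L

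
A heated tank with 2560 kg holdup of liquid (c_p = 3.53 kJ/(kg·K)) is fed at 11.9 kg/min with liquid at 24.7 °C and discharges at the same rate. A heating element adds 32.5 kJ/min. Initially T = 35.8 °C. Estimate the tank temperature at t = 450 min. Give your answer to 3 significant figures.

First-law balance (no shaft work): M c_p dT/dt = ṁ c_p (T_in − T) + 32.5.
τ = M/ṁ = 215.13 min; T_ss = T_in + Q̇/(ṁ c_p) = 24.7 + 32.5/(11.9·3.53) = 25.474 °C.
T approaches T_ss exponentially: T(t) = T_ss + (T₀ − T_ss) e^(−t/τ).
T(450) = 25.474 + (10.326)·e^(−450/215.13) = 25.474 + (10.326)·0.12347 = 26.749 °C.

26.7 °C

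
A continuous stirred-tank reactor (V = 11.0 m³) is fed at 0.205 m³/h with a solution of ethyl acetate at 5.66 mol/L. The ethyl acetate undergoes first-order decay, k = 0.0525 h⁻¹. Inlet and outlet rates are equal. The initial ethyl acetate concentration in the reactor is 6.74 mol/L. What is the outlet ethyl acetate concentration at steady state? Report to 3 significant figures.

Species balance: V dC/dt = Q C_in − Q C − k V C.
At steady state: 0 = Q C_in − (Q + kV) C_ss, so C_ss = Q C_in/(Q + kV).
C_ss = 0.205·5.66/(0.205 + 0.0525·11.0) = 1.1603/0.78250 = 1.4828 mol/L.

1.48 mol/L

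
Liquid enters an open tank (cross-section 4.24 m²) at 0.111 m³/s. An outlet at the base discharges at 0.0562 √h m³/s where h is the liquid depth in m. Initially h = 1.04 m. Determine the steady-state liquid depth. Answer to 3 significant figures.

3.90 m

Volume balance on the tank: A dh/dt = Q_in − 0.0562 √h. At steady state dh/dt = 0:
Q_in = 0.0562 √h_ss ⇒ √h_ss = 0.111/0.0562 = 1.9751.
h_ss = 1.9751² = 3.9010 m. (Since h₀ = 1.04 m < h_ss, the level will rise toward this value.)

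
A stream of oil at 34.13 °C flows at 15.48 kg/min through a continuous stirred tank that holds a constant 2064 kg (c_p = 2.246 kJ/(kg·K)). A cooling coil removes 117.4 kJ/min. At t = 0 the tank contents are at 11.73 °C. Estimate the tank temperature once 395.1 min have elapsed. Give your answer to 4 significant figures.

29.77 °C

M c_p dT/dt = ṁ c_p (T_in − T) − Q̇.
τ = M/ṁ = 133.333 min; T_ss = T_in − Q̇/(ṁ c_p) = 34.13 − 117.4/(15.48·2.246) = 30.7533 °C.
T approaches T_ss exponentially: T(t) = T_ss + (T₀ − T_ss) e^(−t/τ).
T(395.1) = 30.7533 + (-19.0233)·e^(−395.1/133.333) = 30.7533 + (-19.0233)·0.0516508 = 29.7708 °C.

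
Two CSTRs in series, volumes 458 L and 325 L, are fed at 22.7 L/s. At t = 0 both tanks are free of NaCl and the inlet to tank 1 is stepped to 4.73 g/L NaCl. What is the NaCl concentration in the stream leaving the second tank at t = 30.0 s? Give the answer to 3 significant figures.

Species balance on tank i: dCᵢ/dt = (Cᵢ₋₁ − Cᵢ)/τᵢ with τᵢ = Vᵢ/Q.
τ₁ = 458/22.7 = 20.176 s; τ₂ = 325/22.7 = 14.317 s.
Tank 1: C₁ = C_in(1 − e^(−t/τ₁)). Tank 2 (τ₁ ≠ τ₂): C₂ = C_in[1 − (τ₁ e^(−t/τ₁) − τ₂ e^(−t/τ₂))/(τ₁ − τ₂)].
At t = 30.0: e^(−t/τ₁) = 0.22607, e^(−t/τ₂) = 0.12302.
C₂ = 4.73·[1 − (20.176·0.22607 − 14.317·0.12302)/(5.8590)] = 4.73·0.52211 = 2.4696 g/L.

2.47 g/L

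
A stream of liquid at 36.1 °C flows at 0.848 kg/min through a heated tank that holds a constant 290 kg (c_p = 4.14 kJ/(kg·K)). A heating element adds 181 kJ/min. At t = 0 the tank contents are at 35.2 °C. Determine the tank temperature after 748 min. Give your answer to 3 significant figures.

81.8 °C

M c_p dT/dt = ṁ c_p (T_in − T) + Q̇.
τ = M/ṁ = 341.98 min; T_ss = T_in + Q̇/(ṁ c_p) = 36.1 + 181/(0.848·4.14) = 87.656 °C.
This is linear first-order; T(t) = T_ss + (T₀ − T_ss) e^(−t/τ).
T(748) = 87.656 + (-52.456)·e^(−748/341.98) = 87.656 + (-52.456)·0.11222 = 81.769 °C.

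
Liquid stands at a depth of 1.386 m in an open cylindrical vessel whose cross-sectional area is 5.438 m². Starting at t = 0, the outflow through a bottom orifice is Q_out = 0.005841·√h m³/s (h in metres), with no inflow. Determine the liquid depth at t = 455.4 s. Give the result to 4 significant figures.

0.8699 m

Unsteady balance on liquid volume: A dh/dt = −0.005841 √h.
This is separable: 2 d(√h)/dt = −0.005841/A, so √h = √h₀ − (0.005841/(2A)) t.
√h = √1.386 − 0.005841·455.4/(2·5.438) = 1.17729 − 0.244574 = 0.932711.
h = 0.932711² = 0.869949 m.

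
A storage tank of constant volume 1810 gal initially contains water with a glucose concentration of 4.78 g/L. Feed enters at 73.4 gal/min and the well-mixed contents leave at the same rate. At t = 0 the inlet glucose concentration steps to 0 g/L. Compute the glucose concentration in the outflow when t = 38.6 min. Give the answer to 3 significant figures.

0.999 g/L

Accumulation = in − out for the solute gives V dC/dt = Q(C_in − C).
Time constant τ = V/Q = 1810/73.4 = 24.659 min.
Integrating: C(t) = C_in + (C₀ − C_in) e^(−t/τ).
C(38.6) = 0 + (4.78 − 0)·e^(−38.6/24.659) = 0 + (4.7800)·0.20902 = 0.99911 g/L.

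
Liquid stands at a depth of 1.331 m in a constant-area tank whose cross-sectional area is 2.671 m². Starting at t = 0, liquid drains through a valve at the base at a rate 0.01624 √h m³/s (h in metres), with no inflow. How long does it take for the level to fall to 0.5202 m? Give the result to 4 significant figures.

Unsteady balance on liquid volume: A dh/dt = −0.01624 √h.
∫ h^(−1/2) dh = −(0.01624/A) ∫ dt, giving 2√h = 2√h₀ − (0.01624/A) t.
t = 2A(√h₀ − √h)/0.01624 = 2·2.671·(√1.331 − √0.5202)/0.01624
  = 5.34200 × (1.15369 − 0.721249) / 0.01624 = 142.247 s.

142.2 s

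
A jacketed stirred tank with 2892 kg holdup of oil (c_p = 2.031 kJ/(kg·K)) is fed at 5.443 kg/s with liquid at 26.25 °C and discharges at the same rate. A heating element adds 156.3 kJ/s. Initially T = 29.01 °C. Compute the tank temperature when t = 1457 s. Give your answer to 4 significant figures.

39.66 °C

M c_p dT/dt = ṁ c_p (T_in − T) + Q̇.
τ = M/ṁ = 531.325 s; T_ss = T_in + Q̇/(ṁ c_p) = 26.25 + 156.3/(5.443·2.031) = 40.3887 °C.
Integrating: T(t) = T_ss + (T₀ − T_ss) e^(−t/τ).
T(1457) = 40.3887 + (-11.3787)·e^(−1457/531.325) = 40.3887 + (-11.3787)·0.0644283 = 39.6556 °C.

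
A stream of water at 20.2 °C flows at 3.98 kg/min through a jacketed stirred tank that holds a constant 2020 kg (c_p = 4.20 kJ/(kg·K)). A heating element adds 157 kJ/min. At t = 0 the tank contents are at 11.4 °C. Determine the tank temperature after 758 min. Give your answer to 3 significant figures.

Heat balance on the well-mixed liquid: M c_p dT/dt = ṁ c_p (T_in − T) + 157.
Rearrange: dT/dt = (T_ss − T)/τ with τ = M/ṁ = 507.54 min and T_ss = T_in + Q̇/(ṁ c_p) = 29.592 °C.
T approaches T_ss exponentially: T(t) = T_ss + (T₀ − T_ss) e^(−t/τ).
T(758) = 29.592 + (-18.192)·e^(−758/507.54) = 29.592 + (-18.192)·0.22459 = 25.506 °C.

25.5 °C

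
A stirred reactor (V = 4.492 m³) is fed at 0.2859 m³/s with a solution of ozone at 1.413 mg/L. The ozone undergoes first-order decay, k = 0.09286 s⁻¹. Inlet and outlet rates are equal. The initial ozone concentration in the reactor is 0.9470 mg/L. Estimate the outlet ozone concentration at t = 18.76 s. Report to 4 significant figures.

0.5944 mg/L

V dC/dt = Q(C_in − C) − k V C.
dC/dt = (Q/V) C_in − (Q/V + k) C; effective rate a = Q/V + k = 0.0636465 + 0.09286 = 0.156506 s⁻¹.
C_ss = Q C_in/(Q + kV) = 0.574625 mg/L; C(t) = C_ss + (C₀ − C_ss) e^(−a t).
C(18.76) = 0.574625 + (0.372375)·e^(−0.156506·18.76) = 0.574625 + (0.372375)·0.0530743 = 0.594388 mg/L.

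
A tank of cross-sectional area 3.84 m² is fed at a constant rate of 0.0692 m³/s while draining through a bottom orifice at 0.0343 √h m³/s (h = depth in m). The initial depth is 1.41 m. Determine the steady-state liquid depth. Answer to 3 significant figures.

4.07 m

Accumulation of liquid (constant cross-section A): A dh/dt = Q_in − 0.0343 √h. At steady state dh/dt = 0:
Q_in = 0.0343 √h_ss ⇒ √h_ss = 0.0692/0.0343 = 2.0175.
h_ss = 2.0175² = 4.0703 m. (Since h₀ = 1.41 m < h_ss, the level will rise toward this value.)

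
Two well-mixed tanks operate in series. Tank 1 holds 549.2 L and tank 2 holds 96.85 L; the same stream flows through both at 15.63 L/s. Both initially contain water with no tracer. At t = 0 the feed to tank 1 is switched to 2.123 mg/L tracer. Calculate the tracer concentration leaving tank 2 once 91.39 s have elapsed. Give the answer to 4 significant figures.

Species balance on tank i: dCᵢ/dt = (Cᵢ₋₁ − Cᵢ)/τᵢ with τᵢ = Vᵢ/Q.
τ₁ = 549.2/15.63 = 35.1376 s; τ₂ = 96.85/15.63 = 6.19642 s.
Solving the cascade with C₁(0)=C₂(0)=0 gives C₂(t) = C_in[1 − (τ₁ e^(−t/τ₁) − τ₂ e^(−t/τ₂))/(τ₁ − τ₂)].
At t = 91.39: e^(−t/τ₁) = 0.0742052, e^(−t/τ₂) = 3.93240e-07.
C₂ = 2.123·[1 − (35.1376·0.0742052 − 6.19642·3.93240e-07)/(28.9411)] = 2.123·0.909907 = 1.93173 mg/L.

1.932 mg/L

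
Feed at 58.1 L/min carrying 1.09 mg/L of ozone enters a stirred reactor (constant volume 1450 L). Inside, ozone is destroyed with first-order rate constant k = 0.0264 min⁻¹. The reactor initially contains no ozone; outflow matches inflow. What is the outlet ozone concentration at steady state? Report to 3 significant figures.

Species balance: V dC/dt = Q C_in − Q C − k V C.
At steady state: 0 = Q C_in − (Q + kV) C_ss, so C_ss = Q C_in/(Q + kV).
C_ss = 58.1·1.09/(58.1 + 0.0264·1450) = 63.329/96.380 = 0.65708 mg/L.

0.657 mg/L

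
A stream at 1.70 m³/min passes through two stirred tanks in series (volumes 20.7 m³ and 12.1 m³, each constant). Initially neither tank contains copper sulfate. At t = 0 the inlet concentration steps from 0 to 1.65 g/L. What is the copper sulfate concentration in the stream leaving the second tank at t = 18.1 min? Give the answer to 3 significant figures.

Species balance on tank i: dCᵢ/dt = (Cᵢ₋₁ − Cᵢ)/τᵢ with τᵢ = Vᵢ/Q.
τ₁ = 20.7/1.70 = 12.176 min; τ₂ = 12.1/1.70 = 7.1176 min.
Solving the cascade with C₁(0)=C₂(0)=0 gives C₂(t) = C_in[1 − (τ₁ e^(−t/τ₁) − τ₂ e^(−t/τ₂))/(τ₁ − τ₂)].
At t = 18.1: e^(−t/τ₁) = 0.22617, e^(−t/τ₂) = 0.078632.
C₂ = 1.65·[1 − (12.176·0.22617 − 7.1176·0.078632)/(5.0588)] = 1.65·0.56625 = 0.93431 g/L.

0.934 g/L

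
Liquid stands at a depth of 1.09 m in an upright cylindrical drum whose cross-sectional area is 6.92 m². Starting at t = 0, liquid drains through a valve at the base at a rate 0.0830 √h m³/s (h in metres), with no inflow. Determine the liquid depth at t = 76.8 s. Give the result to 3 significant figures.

Unsteady balance on liquid volume: A dh/dt = −0.0830 √h.
Separate and integrate: 2(√h − √h₀) = −(0.0830/A) t.
√h = √1.09 − 0.0830·76.8/(2·6.92) = 1.0440 − 0.46058 = 0.58345.
h = 0.58345² = 0.34042 m.

0.340 m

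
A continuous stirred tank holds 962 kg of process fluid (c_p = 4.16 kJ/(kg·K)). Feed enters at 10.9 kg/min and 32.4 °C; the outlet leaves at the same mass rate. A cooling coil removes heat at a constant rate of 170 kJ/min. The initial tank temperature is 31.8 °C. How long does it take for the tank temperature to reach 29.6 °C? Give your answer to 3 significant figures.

106 min

Unsteady energy balance on the tank contents: M c_p dT/dt = ṁ c_p (T_in − T) − 170.
τ = M/ṁ = 88.257 min; T_ss = T_in − Q̇/(ṁ c_p) = 28.651 °C.
T(t) = T_ss + (T₀ − T_ss) e^(−t/τ). Set T = 29.6:
e^(−t/τ) = (29.6 − 28.651)/(31.8 − 28.651) = 0.30139
t = −88.257 · ln(0.30139) = 105.85 min.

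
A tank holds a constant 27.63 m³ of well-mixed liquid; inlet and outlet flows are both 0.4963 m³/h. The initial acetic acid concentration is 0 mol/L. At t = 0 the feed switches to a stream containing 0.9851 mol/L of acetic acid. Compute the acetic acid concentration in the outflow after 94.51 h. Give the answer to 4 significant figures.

Transient balance on the dissolved component: V dC/dt = Q(C_in − C).
So dC/dt = (C_in − C)/τ with τ = V/Q = 27.63/0.4963 = 55.6720 h.
Solution: C(t) = C_in + (C₀ − C_in) e^(−t/τ).
C(94.51) = 0.9851 + (0 − 0.9851)·e^(−94.51/55.6720) = 0.9851 + (-0.985100)·0.183118 = 0.804710 mol/L.

0.8047 mol/L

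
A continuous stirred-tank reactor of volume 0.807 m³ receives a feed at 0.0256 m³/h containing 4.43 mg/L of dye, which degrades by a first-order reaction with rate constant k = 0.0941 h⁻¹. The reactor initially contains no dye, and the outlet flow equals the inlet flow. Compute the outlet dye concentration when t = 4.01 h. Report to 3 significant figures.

0.443 mg/L

V dC/dt = Q(C_in − C) − k V C.
This is linear with rate a = Q/V + k = 0.12582 h⁻¹.
C_ss = Q C_in/(Q + kV) = 1.1169 mg/L; C(t) = C_ss + (C₀ − C_ss) e^(−a t).
C(4.01) = 1.1169 + (-1.1169)·e^(−0.12582·4.01) = 1.1169 + (-1.1169)·0.60378 = 0.44254 mg/L.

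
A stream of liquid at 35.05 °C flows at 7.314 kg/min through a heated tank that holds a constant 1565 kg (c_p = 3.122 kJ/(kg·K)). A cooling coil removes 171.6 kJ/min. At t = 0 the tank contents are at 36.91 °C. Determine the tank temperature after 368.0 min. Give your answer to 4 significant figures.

First-law balance (no shaft work): M c_p dT/dt = ṁ c_p (T_in − T) − 171.6.
Rearrange: dT/dt = (T_ss − T)/τ with τ = M/ṁ = 213.973 min and T_ss = T_in − Q̇/(ṁ c_p) = 27.5350 °C.
T approaches T_ss exponentially: T(t) = T_ss + (T₀ − T_ss) e^(−t/τ).
T(368.0) = 27.5350 + (9.37501)·e^(−368.0/213.973) = 27.5350 + (9.37501)·0.179095 = 29.2140 °C.

29.21 °C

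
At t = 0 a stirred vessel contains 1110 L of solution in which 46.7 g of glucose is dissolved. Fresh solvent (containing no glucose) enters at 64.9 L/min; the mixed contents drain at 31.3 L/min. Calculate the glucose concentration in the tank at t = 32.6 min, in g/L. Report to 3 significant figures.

Total volume: dV/dt = Q_in − Q_out = 33.600 L/min, so V(t) = 1110 + 33.600 t and V(32.6) = 2205.4 L.
Solute balance: dm/dt = 0 − Q_out C = −Q_out m/V(t).
dm/m = −Q_out dt/(V₀ + 33.600 t); integrating gives ln(m/m₀) = −(Q_out/(Q_in−Q_out)) ln(V/V₀).
m = m₀ (V₀/V)^(Q_out/(Q_in−Q_out)) = 46.7 × (1110/2205.4)^(0.93155) = 24.636 g.
C = m/V = 24.636/2205.4 = 0.011171 g/L.

0.0112 g/L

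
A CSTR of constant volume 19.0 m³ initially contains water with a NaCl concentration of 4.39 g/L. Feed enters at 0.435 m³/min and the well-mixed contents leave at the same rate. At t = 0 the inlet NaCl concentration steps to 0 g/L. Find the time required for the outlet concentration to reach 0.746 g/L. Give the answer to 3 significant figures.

Species balance: V dC/dt = Q(C_in − C) ⇒ τ = V/Q = 43.678 min.
C(t) = C_in + (C₀ − C_in) e^(−t/τ). Set C = 0.746 and solve for t:
e^(−t/τ) = (C − C_in)/(C₀ − C_in) = (0.746 − 0)/(4.39 − 0) = 0.16993
t = −τ ln(…) = 43.678 × 1.7724 = 77.413 min.

77.4 min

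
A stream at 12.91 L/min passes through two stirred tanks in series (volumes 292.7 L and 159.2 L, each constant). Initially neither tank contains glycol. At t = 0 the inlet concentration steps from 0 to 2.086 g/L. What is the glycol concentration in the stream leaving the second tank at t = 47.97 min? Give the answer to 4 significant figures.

Each tank obeys Vᵢ dCᵢ/dt = Q(Cᵢ₋₁ − Cᵢ), so τᵢ = Vᵢ/Q.
τ₁ = 292.7/12.91 = 22.6723 min; τ₂ = 159.2/12.91 = 12.3315 min.
Tank 1: C₁ = C_in(1 − e^(−t/τ₁)). Tank 2 (τ₁ ≠ τ₂): C₂ = C_in[1 − (τ₁ e^(−t/τ₁) − τ₂ e^(−t/τ₂))/(τ₁ − τ₂)].
At t = 47.97: e^(−t/τ₁) = 0.120538, e^(−t/τ₂) = 0.0204447.
C₂ = 2.086·[1 − (22.6723·0.120538 − 12.3315·0.0204447)/(10.3408)] = 2.086·0.760101 = 1.58557 g/L.

1.586 g/L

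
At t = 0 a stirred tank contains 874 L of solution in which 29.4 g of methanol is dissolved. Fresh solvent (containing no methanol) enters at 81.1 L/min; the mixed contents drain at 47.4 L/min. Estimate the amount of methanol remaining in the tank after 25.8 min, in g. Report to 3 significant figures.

Total volume: dV/dt = Q_in − Q_out = 33.700 L/min, so V(t) = 874 + 33.700 t and V(25.8) = 1743.5 L.
Solute balance: dm/dt = 0 − Q_out C = −Q_out m/V(t).
Separate: dm/m = −Q_out dt/V(t) ⇒ ln(m/m₀) = −(Q_out/(Q_in−Q_out)) ln(V/V₀).
m = m₀ (V₀/V)^(Q_out/(Q_in−Q_out)) = 29.4 × (874/1743.5)^(1.4065) = 11.131 g.

11.1 g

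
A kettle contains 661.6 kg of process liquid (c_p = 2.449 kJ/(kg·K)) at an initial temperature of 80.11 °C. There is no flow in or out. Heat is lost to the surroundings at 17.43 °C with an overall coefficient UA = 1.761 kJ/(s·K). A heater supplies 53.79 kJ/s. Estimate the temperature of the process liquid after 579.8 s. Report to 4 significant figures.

65.09 °C

Lumped-capacitance energy balance: M c_p dT/dt = UA(T_amb − T) + Q̇.
dT/dt = (T_ss − T)/τ with T_ss = T_amb + Q̇/UA = 17.43 + 53.79/1.761 = 47.9751 °C, τ = M c_p/UA = 661.6·2.449/1.761 = 920.079 s.
T approaches T_ss exponentially: T(t) = T_ss + (T₀ − T_ss) e^(−t/τ).
T(579.8) = 47.9751 + (32.1349)·0.532505 = 65.0871 °C.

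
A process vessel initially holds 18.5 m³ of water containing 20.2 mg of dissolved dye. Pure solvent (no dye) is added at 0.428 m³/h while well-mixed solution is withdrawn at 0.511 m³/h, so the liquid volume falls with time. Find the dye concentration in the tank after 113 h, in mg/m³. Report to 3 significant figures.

0.0285 mg/m³

Let m(t) be the amount of dye. Volume: V(t) = V₀ + (Q_in − Q_out) t = 18.5 − 0.083000 t; V(113) = 9.1210 m³.
Species balance (pure solvent in): dm/dt = −Q_out · m/V(t).
dm/m = −Q_out dt/(V₀ − 0.083000 t); integrating gives ln(m/m₀) = −(Q_out/(Q_in−Q_out)) ln(V/V₀).
m = m₀ (V₀/V)^(Q_out/(Q_in−Q_out)) = 20.2 × (18.5/9.1210)^(-6.1566) = 0.25970 mg.
C = m/V = 0.25970/9.1210 = 0.028473 mg/m³.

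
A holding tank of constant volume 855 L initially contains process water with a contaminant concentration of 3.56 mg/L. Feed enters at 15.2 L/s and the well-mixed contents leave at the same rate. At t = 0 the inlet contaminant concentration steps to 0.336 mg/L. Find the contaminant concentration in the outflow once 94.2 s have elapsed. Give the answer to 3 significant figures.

0.940 mg/L

Transient balance on the dissolved component: V dC/dt = Q(C_in − C).
So dC/dt = (C_in − C)/τ with τ = V/Q = 855/15.2 = 56.250 s.
C approaches C_in exponentially: C(t) = C_in + (C₀ − C_in) e^(−t/τ).
C(94.2) = 0.336 + (3.56 − 0.336)·e^(−94.2/56.250) = 0.336 + (3.2240)·0.18737 = 0.94008 mg/L.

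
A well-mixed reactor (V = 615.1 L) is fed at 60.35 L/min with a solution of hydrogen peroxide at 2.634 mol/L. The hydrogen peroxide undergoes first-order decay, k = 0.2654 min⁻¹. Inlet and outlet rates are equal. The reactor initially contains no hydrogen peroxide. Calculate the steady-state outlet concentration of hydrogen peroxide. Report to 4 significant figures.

Species balance: V dC/dt = Q C_in − Q C − k V C.
At steady state: 0 = Q C_in − (Q + kV) C_ss, so C_ss = Q C_in/(Q + kV).
C_ss = 60.35·2.634/(60.35 + 0.2654·615.1) = 158.962/223.598 = 0.710929 mol/L.

0.7109 mol/L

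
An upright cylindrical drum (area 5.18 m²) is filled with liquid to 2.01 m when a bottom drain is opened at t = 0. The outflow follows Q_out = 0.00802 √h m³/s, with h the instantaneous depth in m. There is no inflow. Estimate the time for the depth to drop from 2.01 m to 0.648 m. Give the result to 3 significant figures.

792 s

Mass balance (ρ constant): A dh/dt = −0.00802 √h.
This is separable: 2 d(√h)/dt = −0.00802/A, so √h = √h₀ − (0.00802/(2A)) t.
t = 2A(√h₀ − √h)/0.00802 = 2·5.18·(√2.01 − √0.648)/0.00802
  = 10.360 × (1.4177 − 0.80498) / 0.00802 = 791.55 s.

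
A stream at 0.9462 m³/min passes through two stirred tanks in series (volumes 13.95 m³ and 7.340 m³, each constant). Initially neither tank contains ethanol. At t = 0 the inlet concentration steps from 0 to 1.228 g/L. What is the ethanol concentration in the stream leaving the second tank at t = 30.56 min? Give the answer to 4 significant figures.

0.9284 g/L

Time constants: τᵢ = Vᵢ/Q for each well-mixed tank.
τ₁ = 13.95/0.9462 = 14.7432 min; τ₂ = 7.340/0.9462 = 7.75735 min.
Tank 1: C₁ = C_in(1 − e^(−t/τ₁)). Tank 2 (τ₁ ≠ τ₂): C₂ = C_in[1 − (τ₁ e^(−t/τ₁) − τ₂ e^(−t/τ₂))/(τ₁ − τ₂)].
At t = 30.56: e^(−t/τ₁) = 0.125830, e^(−t/τ₂) = 0.0194581.
C₂ = 1.228·[1 − (14.7432·0.125830 − 7.75735·0.0194581)/(6.98584)] = 1.228·0.756050 = 0.928430 g/L.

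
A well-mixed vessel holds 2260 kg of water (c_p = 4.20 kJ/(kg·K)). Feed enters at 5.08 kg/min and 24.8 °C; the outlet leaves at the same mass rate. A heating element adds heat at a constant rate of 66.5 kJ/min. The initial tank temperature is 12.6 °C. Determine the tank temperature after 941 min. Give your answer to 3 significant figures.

26.1 °C

Heat balance on the well-mixed liquid: M c_p dT/dt = ṁ c_p (T_in − T) + 66.5.
Rearrange: dT/dt = (T_ss − T)/τ with τ = M/ṁ = 444.88 min and T_ss = T_in + Q̇/(ṁ c_p) = 27.917 °C.
T approaches T_ss exponentially: T(t) = T_ss + (T₀ − T_ss) e^(−t/τ).
T(941) = 27.917 + (-15.317)·e^(−941/444.88) = 27.917 + (-15.317)·0.12061 = 26.069 °C.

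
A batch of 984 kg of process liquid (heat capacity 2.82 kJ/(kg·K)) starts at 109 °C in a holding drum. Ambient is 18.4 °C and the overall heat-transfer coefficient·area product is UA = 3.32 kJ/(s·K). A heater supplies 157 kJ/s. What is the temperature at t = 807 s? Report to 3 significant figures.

Lumped-capacitance energy balance: M c_p dT/dt = UA(T_amb − T) + Q̇.
dT/dt = (T_ss − T)/τ with T_ss = T_amb + Q̇/UA = 18.4 + 157/3.32 = 65.689 °C, τ = M c_p/UA = 984·2.82/3.32 = 835.81 s.
Solution: T(t) = T_ss + (T₀ − T_ss) e^(−t/τ).
T(807) = 65.689 + (43.311)·0.38078 = 82.181 °C.

82.2 °C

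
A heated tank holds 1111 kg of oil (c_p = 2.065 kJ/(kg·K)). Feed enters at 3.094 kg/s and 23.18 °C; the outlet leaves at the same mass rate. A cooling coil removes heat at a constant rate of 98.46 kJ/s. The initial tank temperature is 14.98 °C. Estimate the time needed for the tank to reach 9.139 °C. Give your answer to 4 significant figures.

Unsteady energy balance on the tank contents: M c_p dT/dt = ṁ c_p (T_in − T) − 98.46.
τ = M/ṁ = 359.082 s; T_ss = T_in − Q̇/(ṁ c_p) = 7.76940 °C.
T(t) = T_ss + (T₀ − T_ss) e^(−t/τ). Set T = 9.139:
e^(−t/τ) = (9.139 − 7.76940)/(14.98 − 7.76940) = 0.189942
t = −359.082 · ln(0.189942) = 596.448 s.

596.4 s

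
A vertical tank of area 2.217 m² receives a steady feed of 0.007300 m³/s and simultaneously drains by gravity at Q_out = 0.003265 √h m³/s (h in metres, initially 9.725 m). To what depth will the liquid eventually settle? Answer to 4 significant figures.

A dh/dt = Q_in − 0.003265 √h. Steady state requires inflow = outflow:
Q_in = 0.003265 √h_ss ⇒ √h_ss = 0.007300/0.003265 = 2.23583.
h_ss = 2.23583² = 4.99896 m. (Since h₀ = 9.725 m > h_ss, the level will fall toward this value.)

4.999 m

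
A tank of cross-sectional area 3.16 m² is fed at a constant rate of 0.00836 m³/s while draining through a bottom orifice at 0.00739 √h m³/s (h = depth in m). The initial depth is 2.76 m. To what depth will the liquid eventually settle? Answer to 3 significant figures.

Level balance: A dh/dt = 0.00836 − 0.00739 √h. Setting dh/dt = 0:
Q_in = 0.00739 √h_ss ⇒ √h_ss = 0.00836/0.00739 = 1.1313.
h_ss = 1.1313² = 1.2797 m. (Since h₀ = 2.76 m > h_ss, the level will fall toward this value.)

1.28 m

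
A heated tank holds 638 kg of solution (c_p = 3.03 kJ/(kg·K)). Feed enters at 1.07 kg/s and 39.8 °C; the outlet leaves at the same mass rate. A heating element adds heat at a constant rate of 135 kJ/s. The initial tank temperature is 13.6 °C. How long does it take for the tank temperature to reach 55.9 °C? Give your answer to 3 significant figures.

582 s

Unsteady energy balance on the tank contents: M c_p dT/dt = ṁ c_p (T_in − T) + 135.
τ = M/ṁ = 596.26 s; T_ss = T_in + Q̇/(ṁ c_p) = 81.440 °C.
T(t) = T_ss + (T₀ − T_ss) e^(−t/τ). Set T = 55.9:
e^(−t/τ) = (55.9 − 81.440)/(13.6 − 81.440) = 0.37647
t = −596.26 · ln(0.37647) = 582.50 s.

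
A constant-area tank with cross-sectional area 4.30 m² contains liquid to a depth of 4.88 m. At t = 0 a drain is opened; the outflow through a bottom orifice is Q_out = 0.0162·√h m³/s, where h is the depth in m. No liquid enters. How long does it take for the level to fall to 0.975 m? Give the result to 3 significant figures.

Mass balance (ρ constant): A dh/dt = −0.0162 √h.
Separate and integrate: 2(√h − √h₀) = −(0.0162/A) t.
t = 2A(√h₀ − √h)/0.0162 = 2·4.30·(√4.88 − √0.975)/0.0162
  = 8.6000 × (2.2091 − 0.98742) / 0.0162 = 648.53 s.

649 s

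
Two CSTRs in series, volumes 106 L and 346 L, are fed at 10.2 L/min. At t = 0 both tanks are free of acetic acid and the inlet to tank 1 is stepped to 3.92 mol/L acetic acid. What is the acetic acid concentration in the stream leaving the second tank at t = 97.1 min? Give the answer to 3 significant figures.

3.60 mol/L

Species balance on tank i: dCᵢ/dt = (Cᵢ₋₁ − Cᵢ)/τᵢ with τᵢ = Vᵢ/Q.
τ₁ = 106/10.2 = 10.392 min; τ₂ = 346/10.2 = 33.922 min.
Tank 1: C₁ = C_in(1 − e^(−t/τ₁)). Tank 2 (τ₁ ≠ τ₂): C₂ = C_in[1 − (τ₁ e^(−t/τ₁) − τ₂ e^(−t/τ₂))/(τ₁ − τ₂)].
At t = 97.1: e^(−t/τ₁) = 8.7525e-05, e^(−t/τ₂) = 0.057127.
C₂ = 3.92·[1 − (10.392·8.7525e-05 − 33.922·0.057127)/(-23.529)] = 3.92·0.91768 = 3.5973 mol/L.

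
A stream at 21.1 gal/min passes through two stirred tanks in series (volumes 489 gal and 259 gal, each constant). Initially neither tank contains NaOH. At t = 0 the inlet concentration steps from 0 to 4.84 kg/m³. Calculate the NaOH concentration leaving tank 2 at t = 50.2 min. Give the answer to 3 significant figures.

3.75 kg/m³

Time constants: τᵢ = Vᵢ/Q for each well-mixed tank.
τ₁ = 489/21.1 = 23.175 min; τ₂ = 259/21.1 = 12.275 min.
Tank 1: C₁ = C_in(1 − e^(−t/τ₁)). Tank 2 (τ₁ ≠ τ₂): C₂ = C_in[1 − (τ₁ e^(−t/τ₁) − τ₂ e^(−t/τ₂))/(τ₁ − τ₂)].
At t = 50.2: e^(−t/τ₁) = 0.11462, e^(−t/τ₂) = 0.016745.
C₂ = 4.84·[1 − (23.175·0.11462 − 12.275·0.016745)/(10.900)] = 4.84·0.77515 = 3.7517 kg/m³.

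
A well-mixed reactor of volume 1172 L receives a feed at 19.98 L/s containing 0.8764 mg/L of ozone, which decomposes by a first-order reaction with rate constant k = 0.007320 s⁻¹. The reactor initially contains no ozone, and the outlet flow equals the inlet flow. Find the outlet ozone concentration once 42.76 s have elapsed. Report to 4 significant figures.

0.3968 mg/L

V dC/dt = Q(C_in − C) − k V C.
dC/dt = (Q/V) C_in − (Q/V + k) C; effective rate a = Q/V + k = 0.0170478 + 0.007320 = 0.0243678 s⁻¹.
C_ss = Q C_in/(Q + kV) = 0.613132 mg/L; C(t) = C_ss + (C₀ − C_ss) e^(−a t).
C(42.76) = 0.613132 + (-0.613132)·e^(−0.0243678·42.76) = 0.613132 + (-0.613132)·0.352760 = 0.396844 mg/L.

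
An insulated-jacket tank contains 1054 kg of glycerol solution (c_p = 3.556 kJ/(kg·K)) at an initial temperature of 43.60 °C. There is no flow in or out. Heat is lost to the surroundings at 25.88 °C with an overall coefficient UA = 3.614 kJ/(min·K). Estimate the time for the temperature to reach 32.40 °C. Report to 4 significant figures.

M c_p dT/dt = −UA(T − T_amb).
τ = M c_p/UA = 1037.08 min; T_ss = T_amb = 25.8800 °C.
T(t) = T_ss + (T₀ − T_ss)e^(−t/τ); set T = 32.40:
t = −τ ln[(T − T_ss)/(T₀ − T_ss)] = −1037.08 · ln(0.367946) = 1036.90 min.

1037 min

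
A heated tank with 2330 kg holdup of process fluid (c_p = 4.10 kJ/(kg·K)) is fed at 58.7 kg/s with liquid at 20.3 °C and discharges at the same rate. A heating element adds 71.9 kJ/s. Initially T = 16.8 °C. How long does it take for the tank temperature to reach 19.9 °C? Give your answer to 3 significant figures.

67.2 s

Heat balance on the well-mixed liquid: M c_p dT/dt = ṁ c_p (T_in − T) + 71.9.
τ = M/ṁ = 39.693 s; T_ss = T_in + Q̇/(ṁ c_p) = 20.599 °C.
T(t) = T_ss + (T₀ − T_ss) e^(−t/τ). Set T = 19.9:
e^(−t/τ) = (19.9 − 20.599)/(16.8 − 20.599) = 0.18394
t = −39.693 · ln(0.18394) = 67.206 s.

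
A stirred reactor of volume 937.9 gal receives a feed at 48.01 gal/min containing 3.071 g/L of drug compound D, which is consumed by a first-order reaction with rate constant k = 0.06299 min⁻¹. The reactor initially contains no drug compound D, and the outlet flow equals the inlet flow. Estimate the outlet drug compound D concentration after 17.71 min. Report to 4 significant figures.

1.195 g/L

V dC/dt = Q(C_in − C) − k V C.
This is linear with rate a = Q/V + k = 0.114179 min⁻¹.
C_ss = Q C_in/(Q + kV) = 1.37680 g/L; C(t) = C_ss + (C₀ − C_ss) e^(−a t).
C(17.71) = 1.37680 + (-1.37680)·e^(−0.114179·17.71) = 1.37680 + (-1.37680)·0.132376 = 1.19454 g/L.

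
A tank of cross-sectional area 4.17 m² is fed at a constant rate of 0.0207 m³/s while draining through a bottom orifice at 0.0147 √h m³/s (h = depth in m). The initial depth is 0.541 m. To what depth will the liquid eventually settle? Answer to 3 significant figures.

1.98 m

A dh/dt = Q_in − 0.0147 √h. Steady state requires inflow = outflow:
Q_in = 0.0147 √h_ss ⇒ √h_ss = 0.0207/0.0147 = 1.4082.
h_ss = 1.4082² = 1.9829 m. (Since h₀ = 0.541 m < h_ss, the level will rise toward this value.)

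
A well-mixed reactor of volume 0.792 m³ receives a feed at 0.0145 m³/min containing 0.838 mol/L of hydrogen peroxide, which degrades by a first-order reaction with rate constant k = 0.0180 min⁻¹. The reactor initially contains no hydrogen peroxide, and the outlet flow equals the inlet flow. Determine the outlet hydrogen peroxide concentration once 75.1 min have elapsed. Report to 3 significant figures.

0.395 mol/L

Accumulation = in − out − consumed: V dC/dt = Q C_in − Q C − k V C.
dC/dt = (Q/V) C_in − (Q/V + k) C; effective rate a = Q/V + k = 0.018308 + 0.0180 = 0.036308 min⁻¹.
C_ss = Q C_in/(Q + kV) = 0.42256 mol/L; C(t) = C_ss + (C₀ − C_ss) e^(−a t).
C(75.1) = 0.42256 + (-0.42256)·e^(−0.036308·75.1) = 0.42256 + (-0.42256)·0.065432 = 0.39491 mol/L.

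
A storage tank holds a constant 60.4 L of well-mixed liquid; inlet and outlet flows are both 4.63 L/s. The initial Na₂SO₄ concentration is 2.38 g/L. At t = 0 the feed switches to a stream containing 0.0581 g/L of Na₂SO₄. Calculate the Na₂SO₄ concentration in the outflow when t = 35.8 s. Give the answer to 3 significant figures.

0.207 g/L

Accumulation = in − out for the solute gives V dC/dt = Q(C_in − C).
Time constant τ = V/Q = 60.4/4.63 = 13.045 s.
C approaches C_in exponentially: C(t) = C_in + (C₀ − C_in) e^(−t/τ).
C(35.8) = 0.0581 + (2.38 − 0.0581)·e^(−35.8/13.045) = 0.0581 + (2.3219)·0.064295 = 0.20739 g/L.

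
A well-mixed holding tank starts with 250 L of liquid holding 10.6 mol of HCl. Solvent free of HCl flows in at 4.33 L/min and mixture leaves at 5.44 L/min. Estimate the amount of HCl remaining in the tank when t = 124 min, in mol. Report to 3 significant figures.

0.210 mol

Let m(t) be the amount of HCl. Volume: V(t) = V₀ + (Q_in − Q_out) t = 250 − 1.1100 t; V(124) = 112.36 L.
No HCl enters, so dm/dt = −Q_out · (m/V).
dm/m = −Q_out dt/(V₀ − 1.1100 t); integrating gives ln(m/m₀) = −(Q_out/(Q_in−Q_out)) ln(V/V₀).
m = m₀ (V₀/V)^(Q_out/(Q_in−Q_out)) = 10.6 × (250/112.36)^(-4.9009) = 0.21042 mol.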